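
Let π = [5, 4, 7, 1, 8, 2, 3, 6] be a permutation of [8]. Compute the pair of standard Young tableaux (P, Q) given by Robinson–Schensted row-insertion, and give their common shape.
P = [1, 2, 3, 6] / [4, 7, 8] / [5];  Q = [1, 3, 5, 8] / [2, 6, 7] / [4];  common shape = (4, 3, 1)

Row-insert the values π_1, π_2, … into P one at a time, bumping the leftmost entry strictly greater than the inserted value down to the next row. The recording tableau Q records, in position (i, j), the step at which that cell was added to P.
  Insert 5 (step 1): P = [5];  Q = [1]
  Insert 4 (step 2): P = [4] / [5];  Q = [1] / [2]
  Insert 7 (step 3): P = [4, 7] / [5];  Q = [1, 3] / [2]
  Insert 1 (step 4): P = [1, 7] / [4] / [5];  Q = [1, 3] / [2] / [4]
  Insert 8 (step 5): P = [1, 7, 8] / [4] / [5];  Q = [1, 3, 5] / [2] / [4]
  Insert 2 (step 6): P = [1, 2, 8] / [4, 7] / [5];  Q = [1, 3, 5] / [2, 6] / [4]
  Insert 3 (step 7): P = [1, 2, 3] / [4, 7, 8] / [5];  Q = [1, 3, 5] / [2, 6, 7] / [4]
  Insert 6 (step 8): P = [1, 2, 3, 6] / [4, 7, 8] / [5];  Q = [1, 3, 5, 8] / [2, 6, 7] / [4]
Final shape: (4, 3, 1).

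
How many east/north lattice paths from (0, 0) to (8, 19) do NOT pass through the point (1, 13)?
Number of paths = 2196051

Total paths from (0, 0) to (8, 19): C(27, 8) = 2220075. Paths through (1, 13): (paths (0, 0) → (1, 13)) × (paths (1, 13) → (8, 19)) = C(14, 1) · C(13, 7) = 14 · 1716 = 24024. Avoidance count = 2220075 − 24024 = 2196051.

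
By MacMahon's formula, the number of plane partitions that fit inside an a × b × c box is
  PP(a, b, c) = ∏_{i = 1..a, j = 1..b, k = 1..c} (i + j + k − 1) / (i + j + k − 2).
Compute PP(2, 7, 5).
PP(2, 7, 5) = 169884

Evaluate the triple product over i = 1..2, j = 1..7, k = 1..5. The factors are (2/1) · (3/2) · (4/3) · (5/4) · (6/5) · (3/2) · (4/3) · (5/4) · … (70 factors total). The numerators and denominators telescope so the product is an integer; carrying out the multiplication exactly gives PP(2, 7, 5) = 169884.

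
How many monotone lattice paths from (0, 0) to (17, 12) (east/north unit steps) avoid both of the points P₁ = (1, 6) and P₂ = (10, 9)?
Number of paths = 40473084

Inclusion–exclusion. Total paths: C(29, 17) = 51895935. Through P₁: C(7, 1)·C(22, 16) = 522291. Through P₂: C(19, 10)·C(10, 7) = 11085360. Since P₁ is strictly southwest of P₂, a monotone path through both must visit P₁ then P₂; paths through both = C(7, 1)·C(12, 9)·C(10, 7) = 184800. Avoid both = 51895935 − 522291 − 11085360 + 184800 = 40473084.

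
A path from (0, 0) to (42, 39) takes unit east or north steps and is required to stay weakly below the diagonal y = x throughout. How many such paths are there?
Number of paths = 18816592728628647691200

By the reflection principle (André's argument), the number of monotone paths to (42, 39) with n ≤ m that never go above y = x is C(81, 42) − C(81, 43) = 202278371832757962680400 − 183461779104129314989200 = 18816592728628647691200.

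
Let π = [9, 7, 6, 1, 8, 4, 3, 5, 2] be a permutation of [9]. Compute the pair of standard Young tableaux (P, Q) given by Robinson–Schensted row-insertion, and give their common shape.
P = [1, 2, 5] / [3, 8] / [4] / [6] / [7] / [9];  Q = [1, 5, 8] / [2, 6] / [3] / [4] / [7] / [9];  common shape = (3, 2, 1, 1, 1, 1)

Row-insert the values π_1, π_2, … into P one at a time, bumping the leftmost entry strictly greater than the inserted value down to the next row. The recording tableau Q records, in position (i, j), the step at which that cell was added to P.
  Insert 9 (step 1): P = [9];  Q = [1]
  Insert 7 (step 2): P = [7] / [9];  Q = [1] / [2]
  Insert 6 (step 3): P = [6] / [7] / [9];  Q = [1] / [2] / [3]
  Insert 1 (step 4): P = [1] / [6] / [7] / [9];  Q = [1] / [2] / [3] / [4]
  Insert 8 (step 5): P = [1, 8] / [6] / [7] / [9];  Q = [1, 5] / [2] / [3] / [4]
  Insert 4 (step 6): P = [1, 4] / [6, 8] / [7] / [9];  Q = [1, 5] / [2, 6] / [3] / [4]
  Insert 3 (step 7): P = [1, 3] / [4, 8] / [6] / [7] / [9];  Q = [1, 5] / [2, 6] / [3] / [4] / [7]
  Insert 5 (step 8): P = [1, 3, 5] / [4, 8] / [6] / [7] / [9];  Q = [1, 5, 8] / [2, 6] / [3] / [4] / [7]
  Insert 2 (step 9): P = [1, 2, 5] / [3, 8] / [4] / [6] / [7] / [9];  Q = [1, 5, 8] / [2, 6] / [3] / [4] / [7] / [9]
Final shape: (3, 2, 1, 1, 1, 1).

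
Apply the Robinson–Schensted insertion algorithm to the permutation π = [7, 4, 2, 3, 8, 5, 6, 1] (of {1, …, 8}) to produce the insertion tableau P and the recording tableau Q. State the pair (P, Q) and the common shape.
P = [1, 3, 5, 6] / [2, 8] / [4] / [7];  Q = [1, 4, 5, 7] / [2, 6] / [3] / [8];  common shape = (4, 2, 1, 1)

Row-insert the values π_1, π_2, … into P one at a time, bumping the leftmost entry strictly greater than the inserted value down to the next row. The recording tableau Q records, in position (i, j), the step at which that cell was added to P.
  Insert 7 (step 1): P = [7];  Q = [1]
  Insert 4 (step 2): P = [4] / [7];  Q = [1] / [2]
  Insert 2 (step 3): P = [2] / [4] / [7];  Q = [1] / [2] / [3]
  Insert 3 (step 4): P = [2, 3] / [4] / [7];  Q = [1, 4] / [2] / [3]
  Insert 8 (step 5): P = [2, 3, 8] / [4] / [7];  Q = [1, 4, 5] / [2] / [3]
  Insert 5 (step 6): P = [2, 3, 5] / [4, 8] / [7];  Q = [1, 4, 5] / [2, 6] / [3]
  Insert 6 (step 7): P = [2, 3, 5, 6] / [4, 8] / [7];  Q = [1, 4, 5, 7] / [2, 6] / [3]
  Insert 1 (step 8): P = [1, 3, 5, 6] / [2, 8] / [4] / [7];  Q = [1, 4, 5, 7] / [2, 6] / [3] / [8]
Final shape: (4, 2, 1, 1).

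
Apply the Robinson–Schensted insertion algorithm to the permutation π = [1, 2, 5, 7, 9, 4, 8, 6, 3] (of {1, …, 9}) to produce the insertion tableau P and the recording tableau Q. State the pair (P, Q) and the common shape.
P = [1, 2, 3, 6, 8] / [4, 7] / [5] / [9];  Q = [1, 2, 3, 4, 5] / [6, 7] / [8] / [9];  common shape = (5, 2, 1, 1)

Row-insert the values π_1, π_2, … into P one at a time, bumping the leftmost entry strictly greater than the inserted value down to the next row. The recording tableau Q records, in position (i, j), the step at which that cell was added to P.
  Insert 1 (step 1): P = [1];  Q = [1]
  Insert 2 (step 2): P = [1, 2];  Q = [1, 2]
  Insert 5 (step 3): P = [1, 2, 5];  Q = [1, 2, 3]
  Insert 7 (step 4): P = [1, 2, 5, 7];  Q = [1, 2, 3, 4]
  Insert 9 (step 5): P = [1, 2, 5, 7, 9];  Q = [1, 2, 3, 4, 5]
  Insert 4 (step 6): P = [1, 2, 4, 7, 9] / [5];  Q = [1, 2, 3, 4, 5] / [6]
  Insert 8 (step 7): P = [1, 2, 4, 7, 8] / [5, 9];  Q = [1, 2, 3, 4, 5] / [6, 7]
  Insert 6 (step 8): P = [1, 2, 4, 6, 8] / [5, 7] / [9];  Q = [1, 2, 3, 4, 5] / [6, 7] / [8]
  Insert 3 (step 9): P = [1, 2, 3, 6, 8] / [4, 7] / [5] / [9];  Q = [1, 2, 3, 4, 5] / [6, 7] / [8] / [9]
Final shape: (5, 2, 1, 1).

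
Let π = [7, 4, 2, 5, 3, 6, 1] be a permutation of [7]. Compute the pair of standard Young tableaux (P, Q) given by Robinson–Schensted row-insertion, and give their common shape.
P = [1, 3, 6] / [2, 5] / [4] / [7];  Q = [1, 4, 6] / [2, 5] / [3] / [7];  common shape = (3, 2, 1, 1)

Row-insert the values π_1, π_2, … into P one at a time, bumping the leftmost entry strictly greater than the inserted value down to the next row. The recording tableau Q records, in position (i, j), the step at which that cell was added to P.
  Insert 7 (step 1): P = [7];  Q = [1]
  Insert 4 (step 2): P = [4] / [7];  Q = [1] / [2]
  Insert 2 (step 3): P = [2] / [4] / [7];  Q = [1] / [2] / [3]
  Insert 5 (step 4): P = [2, 5] / [4] / [7];  Q = [1, 4] / [2] / [3]
  Insert 3 (step 5): P = [2, 3] / [4, 5] / [7];  Q = [1, 4] / [2, 5] / [3]
  Insert 6 (step 6): P = [2, 3, 6] / [4, 5] / [7];  Q = [1, 4, 6] / [2, 5] / [3]
  Insert 1 (step 7): P = [1, 3, 6] / [2, 5] / [4] / [7];  Q = [1, 4, 6] / [2, 5] / [3] / [7]
Final shape: (3, 2, 1, 1).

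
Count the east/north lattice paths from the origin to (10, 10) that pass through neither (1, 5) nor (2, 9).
Number of paths = 172519

Inclusion–exclusion. Total paths: C(20, 10) = 184756. Through P₁: C(6, 1)·C(14, 9) = 12012. Through P₂: C(11, 2)·C(9, 8) = 495. Since P₁ is strictly southwest of P₂, a monotone path through both must visit P₁ then P₂; paths through both = C(6, 1)·C(5, 1)·C(9, 8) = 270. Avoid both = 184756 − 12012 − 495 + 270 = 172519.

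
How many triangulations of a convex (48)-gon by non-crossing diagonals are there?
C_46 = 8740328711533173390046320

These polygon triangulations are counted by the Catalan number C_n = (1/(n + 1)) · C(2n, n). For n = 46: C_46 = (1/47) · C(92, 46) = 410795449442059149332177040/47 = 8740328711533173390046320.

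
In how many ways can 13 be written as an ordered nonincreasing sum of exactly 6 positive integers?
p(13, 6 parts) = 14

Partitions of n into exactly k parts ↔ partitions of n − k into at most k parts (subtract 1 from each part). For n = 13, k = 6, the partitions are: 8+1+1+1+1+1, 7+2+1+1+1+1, 6+3+1+1+1+1, 6+2+2+1+1+1, 5+4+1+1+1+1, 5+3+2+1+1+1, 5+2+2+2+1+1, 4+4+2+1+1+1, 4+3+3+1+1+1, 4+3+2+2+1+1, 4+2+2+2+2+1, 3+3+3+2+1+1, 3+3+2+2+2+1, 3+2+2+2+2+2. Count = 14.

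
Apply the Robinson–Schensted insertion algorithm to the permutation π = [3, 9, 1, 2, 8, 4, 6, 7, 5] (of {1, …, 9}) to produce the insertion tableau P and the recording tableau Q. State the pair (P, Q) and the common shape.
P = [1, 2, 4, 5, 7] / [3, 6] / [8] / [9];  Q = [1, 2, 5, 7, 8] / [3, 4] / [6] / [9];  common shape = (5, 2, 1, 1)

Row-insert the values π_1, π_2, … into P one at a time, bumping the leftmost entry strictly greater than the inserted value down to the next row. The recording tableau Q records, in position (i, j), the step at which that cell was added to P.
  Insert 3 (step 1): P = [3];  Q = [1]
  Insert 9 (step 2): P = [3, 9];  Q = [1, 2]
  Insert 1 (step 3): P = [1, 9] / [3];  Q = [1, 2] / [3]
  Insert 2 (step 4): P = [1, 2] / [3, 9];  Q = [1, 2] / [3, 4]
  Insert 8 (step 5): P = [1, 2, 8] / [3, 9];  Q = [1, 2, 5] / [3, 4]
  Insert 4 (step 6): P = [1, 2, 4] / [3, 8] / [9];  Q = [1, 2, 5] / [3, 4] / [6]
  Insert 6 (step 7): P = [1, 2, 4, 6] / [3, 8] / [9];  Q = [1, 2, 5, 7] / [3, 4] / [6]
  Insert 7 (step 8): P = [1, 2, 4, 6, 7] / [3, 8] / [9];  Q = [1, 2, 5, 7, 8] / [3, 4] / [6]
  Insert 5 (step 9): P = [1, 2, 4, 5, 7] / [3, 6] / [8] / [9];  Q = [1, 2, 5, 7, 8] / [3, 4] / [6] / [9]
Final shape: (5, 2, 1, 1).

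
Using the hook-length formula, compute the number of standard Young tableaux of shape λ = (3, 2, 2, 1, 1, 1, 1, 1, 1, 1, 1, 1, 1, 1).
# SYT of shape (3, 2, 2, 1, 1, 1, 1, 1, 1, 1, 1, 1, 1, 1) = 6885

Hook-length formula: f^λ = n! / Π hook(c), product over all cells c of the Young diagram. For λ = (3, 2, 2, 1, 1, 1, 1, 1, 1, 1, 1, 1, 1, 1), n = 18 boxes. Hook lengths by row (left-to-right, top-to-bottom): [16, 4, 1]; [14, 2]; [13, 1]; [11]; [10]; [9]; [8]; [7]; [6]; [5]; [4]; [3]; [2]; [1]. Product of hooks = 929901772800. So f^λ = 18! / 929901772800 = 6402373705728000 / 929901772800 = 6885.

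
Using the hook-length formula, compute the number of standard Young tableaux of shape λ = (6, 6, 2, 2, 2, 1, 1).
# SYT of shape (6, 6, 2, 2, 2, 1, 1) = 61725300

Hook-length formula: f^λ = n! / Π hook(c), product over all cells c of the Young diagram. For λ = (6, 6, 2, 2, 2, 1, 1), n = 20 boxes. Hook lengths by row (left-to-right, top-to-bottom): [12, 9, 5, 4, 3, 2]; [11, 8, 4, 3, 2, 1]; [6, 3]; [5, 2]; [4, 1]; [2]; [1]. Product of hooks = 39414988800. So f^λ = 20! / 39414988800 = 2432902008176640000 / 39414988800 = 61725300.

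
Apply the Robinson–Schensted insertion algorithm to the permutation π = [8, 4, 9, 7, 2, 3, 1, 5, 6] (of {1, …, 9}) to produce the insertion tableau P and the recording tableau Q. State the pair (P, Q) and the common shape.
P = [1, 3, 5, 6] / [2, 7] / [4, 9] / [8];  Q = [1, 3, 8, 9] / [2, 4] / [5, 6] / [7];  common shape = (4, 2, 2, 1)

Row-insert the values π_1, π_2, … into P one at a time, bumping the leftmost entry strictly greater than the inserted value down to the next row. The recording tableau Q records, in position (i, j), the step at which that cell was added to P.
  Insert 8 (step 1): P = [8];  Q = [1]
  Insert 4 (step 2): P = [4] / [8];  Q = [1] / [2]
  Insert 9 (step 3): P = [4, 9] / [8];  Q = [1, 3] / [2]
  Insert 7 (step 4): P = [4, 7] / [8, 9];  Q = [1, 3] / [2, 4]
  Insert 2 (step 5): P = [2, 7] / [4, 9] / [8];  Q = [1, 3] / [2, 4] / [5]
  Insert 3 (step 6): P = [2, 3] / [4, 7] / [8, 9];  Q = [1, 3] / [2, 4] / [5, 6]
  Insert 1 (step 7): P = [1, 3] / [2, 7] / [4, 9] / [8];  Q = [1, 3] / [2, 4] / [5, 6] / [7]
  Insert 5 (step 8): P = [1, 3, 5] / [2, 7] / [4, 9] / [8];  Q = [1, 3, 8] / [2, 4] / [5, 6] / [7]
  Insert 6 (step 9): P = [1, 3, 5, 6] / [2, 7] / [4, 9] / [8];  Q = [1, 3, 8, 9] / [2, 4] / [5, 6] / [7]
Final shape: (4, 2, 2, 1).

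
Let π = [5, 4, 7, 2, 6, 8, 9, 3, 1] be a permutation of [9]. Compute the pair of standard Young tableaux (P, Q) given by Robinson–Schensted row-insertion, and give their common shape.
P = [1, 3, 8, 9] / [2, 6] / [4, 7] / [5];  Q = [1, 3, 6, 7] / [2, 5] / [4, 8] / [9];  common shape = (4, 2, 2, 1)

Row-insert the values π_1, π_2, … into P one at a time, bumping the leftmost entry strictly greater than the inserted value down to the next row. The recording tableau Q records, in position (i, j), the step at which that cell was added to P.
  Insert 5 (step 1): P = [5];  Q = [1]
  Insert 4 (step 2): P = [4] / [5];  Q = [1] / [2]
  Insert 7 (step 3): P = [4, 7] / [5];  Q = [1, 3] / [2]
  Insert 2 (step 4): P = [2, 7] / [4] / [5];  Q = [1, 3] / [2] / [4]
  Insert 6 (step 5): P = [2, 6] / [4, 7] / [5];  Q = [1, 3] / [2, 5] / [4]
  Insert 8 (step 6): P = [2, 6, 8] / [4, 7] / [5];  Q = [1, 3, 6] / [2, 5] / [4]
  Insert 9 (step 7): P = [2, 6, 8, 9] / [4, 7] / [5];  Q = [1, 3, 6, 7] / [2, 5] / [4]
  Insert 3 (step 8): P = [2, 3, 8, 9] / [4, 6] / [5, 7];  Q = [1, 3, 6, 7] / [2, 5] / [4, 8]
  Insert 1 (step 9): P = [1, 3, 8, 9] / [2, 6] / [4, 7] / [5];  Q = [1, 3, 6, 7] / [2, 5] / [4, 8] / [9]
Final shape: (4, 2, 2, 1).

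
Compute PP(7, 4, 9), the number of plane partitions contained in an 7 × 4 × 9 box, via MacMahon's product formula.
PP(7, 4, 9) = 10323075958624

Evaluate the triple product over i = 1..7, j = 1..4, k = 1..9. The factors are (2/1) · (3/2) · (4/3) · (5/4) · (6/5) · (7/6) · (8/7) · (9/8) · … (252 factors total). The numerators and denominators telescope so the product is an integer; carrying out the multiplication exactly gives PP(7, 4, 9) = 10323075958624.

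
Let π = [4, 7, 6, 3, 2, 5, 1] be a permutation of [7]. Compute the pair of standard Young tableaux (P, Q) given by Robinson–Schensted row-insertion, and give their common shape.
P = [1, 5] / [2, 6] / [3] / [4] / [7];  Q = [1, 2] / [3, 6] / [4] / [5] / [7];  common shape = (2, 2, 1, 1, 1)

Row-insert the values π_1, π_2, … into P one at a time, bumping the leftmost entry strictly greater than the inserted value down to the next row. The recording tableau Q records, in position (i, j), the step at which that cell was added to P.
  Insert 4 (step 1): P = [4];  Q = [1]
  Insert 7 (step 2): P = [4, 7];  Q = [1, 2]
  Insert 6 (step 3): P = [4, 6] / [7];  Q = [1, 2] / [3]
  Insert 3 (step 4): P = [3, 6] / [4] / [7];  Q = [1, 2] / [3] / [4]
  Insert 2 (step 5): P = [2, 6] / [3] / [4] / [7];  Q = [1, 2] / [3] / [4] / [5]
  Insert 5 (step 6): P = [2, 5] / [3, 6] / [4] / [7];  Q = [1, 2] / [3, 6] / [4] / [5]
  Insert 1 (step 7): P = [1, 5] / [2, 6] / [3] / [4] / [7];  Q = [1, 2] / [3, 6] / [4] / [5] / [7]
Final shape: (2, 2, 1, 1, 1).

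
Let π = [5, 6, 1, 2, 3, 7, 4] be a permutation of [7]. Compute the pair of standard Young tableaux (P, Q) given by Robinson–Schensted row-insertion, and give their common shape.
P = [1, 2, 3, 4] / [5, 6, 7];  Q = [1, 2, 5, 6] / [3, 4, 7];  common shape = (4, 3)

Row-insert the values π_1, π_2, … into P one at a time, bumping the leftmost entry strictly greater than the inserted value down to the next row. The recording tableau Q records, in position (i, j), the step at which that cell was added to P.
  Insert 5 (step 1): P = [5];  Q = [1]
  Insert 6 (step 2): P = [5, 6];  Q = [1, 2]
  Insert 1 (step 3): P = [1, 6] / [5];  Q = [1, 2] / [3]
  Insert 2 (step 4): P = [1, 2] / [5, 6];  Q = [1, 2] / [3, 4]
  Insert 3 (step 5): P = [1, 2, 3] / [5, 6];  Q = [1, 2, 5] / [3, 4]
  Insert 7 (step 6): P = [1, 2, 3, 7] / [5, 6];  Q = [1, 2, 5, 6] / [3, 4]
  Insert 4 (step 7): P = [1, 2, 3, 4] / [5, 6, 7];  Q = [1, 2, 5, 6] / [3, 4, 7]
Final shape: (4, 3).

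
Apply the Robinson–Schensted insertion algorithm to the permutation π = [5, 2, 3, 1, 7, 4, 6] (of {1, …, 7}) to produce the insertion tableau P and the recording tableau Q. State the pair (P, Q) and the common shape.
P = [1, 3, 4, 6] / [2, 7] / [5];  Q = [1, 3, 5, 7] / [2, 6] / [4];  common shape = (4, 2, 1)

Row-insert the values π_1, π_2, … into P one at a time, bumping the leftmost entry strictly greater than the inserted value down to the next row. The recording tableau Q records, in position (i, j), the step at which that cell was added to P.
  Insert 5 (step 1): P = [5];  Q = [1]
  Insert 2 (step 2): P = [2] / [5];  Q = [1] / [2]
  Insert 3 (step 3): P = [2, 3] / [5];  Q = [1, 3] / [2]
  Insert 1 (step 4): P = [1, 3] / [2] / [5];  Q = [1, 3] / [2] / [4]
  Insert 7 (step 5): P = [1, 3, 7] / [2] / [5];  Q = [1, 3, 5] / [2] / [4]
  Insert 4 (step 6): P = [1, 3, 4] / [2, 7] / [5];  Q = [1, 3, 5] / [2, 6] / [4]
  Insert 6 (step 7): P = [1, 3, 4, 6] / [2, 7] / [5];  Q = [1, 3, 5, 7] / [2, 6] / [4]
Final shape: (4, 2, 1).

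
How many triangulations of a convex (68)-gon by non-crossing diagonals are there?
C_66 = 5632681584560312734993915705849145100

These polygon triangulations are counted by the Catalan number C_n = (1/(n + 1)) · C(2n, n). For n = 66: C_66 = (1/67) · C(132, 66) = 377389666165540953244592352291892721700/67 = 5632681584560312734993915705849145100.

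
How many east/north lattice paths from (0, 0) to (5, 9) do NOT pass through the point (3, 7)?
Number of paths = 1282

Total paths from (0, 0) to (5, 9): C(14, 5) = 2002. Paths through (3, 7): (paths (0, 0) → (3, 7)) × (paths (3, 7) → (5, 9)) = C(10, 3) · C(4, 2) = 120 · 6 = 720. Avoidance count = 2002 − 720 = 1282.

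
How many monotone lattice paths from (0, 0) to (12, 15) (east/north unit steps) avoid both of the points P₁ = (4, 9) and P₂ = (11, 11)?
Number of paths = 11838255

Inclusion–exclusion. Total paths: C(27, 12) = 17383860. Through P₁: C(13, 4)·C(14, 8) = 2147145. Through P₂: C(22, 11)·C(5, 1) = 3527160. Since P₁ is strictly southwest of P₂, a monotone path through both must visit P₁ then P₂; paths through both = C(13, 4)·C(9, 7)·C(5, 1) = 128700. Avoid both = 17383860 − 2147145 − 3527160 + 128700 = 11838255.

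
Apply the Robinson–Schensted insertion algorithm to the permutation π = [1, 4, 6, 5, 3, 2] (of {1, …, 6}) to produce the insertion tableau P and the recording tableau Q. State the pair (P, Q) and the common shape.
P = [1, 2, 5] / [3] / [4] / [6];  Q = [1, 2, 3] / [4] / [5] / [6];  common shape = (3, 1, 1, 1)

Row-insert the values π_1, π_2, … into P one at a time, bumping the leftmost entry strictly greater than the inserted value down to the next row. The recording tableau Q records, in position (i, j), the step at which that cell was added to P.
  Insert 1 (step 1): P = [1];  Q = [1]
  Insert 4 (step 2): P = [1, 4];  Q = [1, 2]
  Insert 6 (step 3): P = [1, 4, 6];  Q = [1, 2, 3]
  Insert 5 (step 4): P = [1, 4, 5] / [6];  Q = [1, 2, 3] / [4]
  Insert 3 (step 5): P = [1, 3, 5] / [4] / [6];  Q = [1, 2, 3] / [4] / [5]
  Insert 2 (step 6): P = [1, 2, 5] / [3] / [4] / [6];  Q = [1, 2, 3] / [4] / [5] / [6]
Final shape: (3, 1, 1, 1).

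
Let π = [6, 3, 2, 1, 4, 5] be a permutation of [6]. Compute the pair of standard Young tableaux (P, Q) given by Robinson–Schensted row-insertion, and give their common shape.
P = [1, 4, 5] / [2] / [3] / [6];  Q = [1, 5, 6] / [2] / [3] / [4];  common shape = (3, 1, 1, 1)

Row-insert the values π_1, π_2, … into P one at a time, bumping the leftmost entry strictly greater than the inserted value down to the next row. The recording tableau Q records, in position (i, j), the step at which that cell was added to P.
  Insert 6 (step 1): P = [6];  Q = [1]
  Insert 3 (step 2): P = [3] / [6];  Q = [1] / [2]
  Insert 2 (step 3): P = [2] / [3] / [6];  Q = [1] / [2] / [3]
  Insert 1 (step 4): P = [1] / [2] / [3] / [6];  Q = [1] / [2] / [3] / [4]
  Insert 4 (step 5): P = [1, 4] / [2] / [3] / [6];  Q = [1, 5] / [2] / [3] / [4]
  Insert 5 (step 6): P = [1, 4, 5] / [2] / [3] / [6];  Q = [1, 5, 6] / [2] / [3] / [4]
Final shape: (3, 1, 1, 1).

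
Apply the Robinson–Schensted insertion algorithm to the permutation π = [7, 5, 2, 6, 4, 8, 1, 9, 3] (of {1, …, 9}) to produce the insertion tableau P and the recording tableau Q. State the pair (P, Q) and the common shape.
P = [1, 3, 8, 9] / [2, 4] / [5, 6] / [7];  Q = [1, 4, 6, 8] / [2, 5] / [3, 9] / [7];  common shape = (4, 2, 2, 1)

Row-insert the values π_1, π_2, … into P one at a time, bumping the leftmost entry strictly greater than the inserted value down to the next row. The recording tableau Q records, in position (i, j), the step at which that cell was added to P.
  Insert 7 (step 1): P = [7];  Q = [1]
  Insert 5 (step 2): P = [5] / [7];  Q = [1] / [2]
  Insert 2 (step 3): P = [2] / [5] / [7];  Q = [1] / [2] / [3]
  Insert 6 (step 4): P = [2, 6] / [5] / [7];  Q = [1, 4] / [2] / [3]
  Insert 4 (step 5): P = [2, 4] / [5, 6] / [7];  Q = [1, 4] / [2, 5] / [3]
  Insert 8 (step 6): P = [2, 4, 8] / [5, 6] / [7];  Q = [1, 4, 6] / [2, 5] / [3]
  Insert 1 (step 7): P = [1, 4, 8] / [2, 6] / [5] / [7];  Q = [1, 4, 6] / [2, 5] / [3] / [7]
  Insert 9 (step 8): P = [1, 4, 8, 9] / [2, 6] / [5] / [7];  Q = [1, 4, 6, 8] / [2, 5] / [3] / [7]
  Insert 3 (step 9): P = [1, 3, 8, 9] / [2, 4] / [5, 6] / [7];  Q = [1, 4, 6, 8] / [2, 5] / [3, 9] / [7]
Final shape: (4, 2, 2, 1).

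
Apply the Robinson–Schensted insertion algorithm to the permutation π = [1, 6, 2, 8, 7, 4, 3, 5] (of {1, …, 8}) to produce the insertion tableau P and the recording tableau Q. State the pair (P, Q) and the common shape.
P = [1, 2, 3, 5] / [4, 7] / [6] / [8];  Q = [1, 2, 4, 8] / [3, 5] / [6] / [7];  common shape = (4, 2, 1, 1)

Row-insert the values π_1, π_2, … into P one at a time, bumping the leftmost entry strictly greater than the inserted value down to the next row. The recording tableau Q records, in position (i, j), the step at which that cell was added to P.
  Insert 1 (step 1): P = [1];  Q = [1]
  Insert 6 (step 2): P = [1, 6];  Q = [1, 2]
  Insert 2 (step 3): P = [1, 2] / [6];  Q = [1, 2] / [3]
  Insert 8 (step 4): P = [1, 2, 8] / [6];  Q = [1, 2, 4] / [3]
  Insert 7 (step 5): P = [1, 2, 7] / [6, 8];  Q = [1, 2, 4] / [3, 5]
  Insert 4 (step 6): P = [1, 2, 4] / [6, 7] / [8];  Q = [1, 2, 4] / [3, 5] / [6]
  Insert 3 (step 7): P = [1, 2, 3] / [4, 7] / [6] / [8];  Q = [1, 2, 4] / [3, 5] / [6] / [7]
  Insert 5 (step 8): P = [1, 2, 3, 5] / [4, 7] / [6] / [8];  Q = [1, 2, 4, 8] / [3, 5] / [6] / [7]
Final shape: (4, 2, 1, 1).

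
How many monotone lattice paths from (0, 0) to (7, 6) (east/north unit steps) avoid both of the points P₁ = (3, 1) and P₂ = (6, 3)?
Number of paths = 1036

Inclusion–exclusion. Total paths: C(13, 7) = 1716. Through P₁: C(4, 3)·C(9, 4) = 504. Through P₂: C(9, 6)·C(4, 1) = 336. Since P₁ is strictly southwest of P₂, a monotone path through both must visit P₁ then P₂; paths through both = C(4, 3)·C(5, 3)·C(4, 1) = 160. Avoid both = 1716 − 504 − 336 + 160 = 1036.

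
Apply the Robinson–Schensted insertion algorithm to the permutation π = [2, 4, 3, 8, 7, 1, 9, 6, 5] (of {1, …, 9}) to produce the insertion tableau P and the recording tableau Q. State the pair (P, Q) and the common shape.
P = [1, 3, 5, 9] / [2, 6] / [4, 7] / [8];  Q = [1, 2, 4, 7] / [3, 5] / [6, 8] / [9];  common shape = (4, 2, 2, 1)

Row-insert the values π_1, π_2, … into P one at a time, bumping the leftmost entry strictly greater than the inserted value down to the next row. The recording tableau Q records, in position (i, j), the step at which that cell was added to P.
  Insert 2 (step 1): P = [2];  Q = [1]
  Insert 4 (step 2): P = [2, 4];  Q = [1, 2]
  Insert 3 (step 3): P = [2, 3] / [4];  Q = [1, 2] / [3]
  Insert 8 (step 4): P = [2, 3, 8] / [4];  Q = [1, 2, 4] / [3]
  Insert 7 (step 5): P = [2, 3, 7] / [4, 8];  Q = [1, 2, 4] / [3, 5]
  Insert 1 (step 6): P = [1, 3, 7] / [2, 8] / [4];  Q = [1, 2, 4] / [3, 5] / [6]
  Insert 9 (step 7): P = [1, 3, 7, 9] / [2, 8] / [4];  Q = [1, 2, 4, 7] / [3, 5] / [6]
  Insert 6 (step 8): P = [1, 3, 6, 9] / [2, 7] / [4, 8];  Q = [1, 2, 4, 7] / [3, 5] / [6, 8]
  Insert 5 (step 9): P = [1, 3, 5, 9] / [2, 6] / [4, 7] / [8];  Q = [1, 2, 4, 7] / [3, 5] / [6, 8] / [9]
Final shape: (4, 2, 2, 1).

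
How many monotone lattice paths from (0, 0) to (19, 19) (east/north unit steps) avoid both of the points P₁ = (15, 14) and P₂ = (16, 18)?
Number of paths = 18308189520

Inclusion–exclusion. Total paths: C(38, 19) = 35345263800. Through P₁: C(29, 15)·C(9, 4) = 9772403760. Through P₂: C(34, 16)·C(4, 3) = 8815845720. Since P₁ is strictly southwest of P₂, a monotone path through both must visit P₁ then P₂; paths through both = C(29, 15)·C(5, 1)·C(4, 3) = 1551175200. Avoid both = 35345263800 − 9772403760 − 8815845720 + 1551175200 = 18308189520.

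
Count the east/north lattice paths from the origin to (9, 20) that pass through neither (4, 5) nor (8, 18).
Number of paths = 4274316

Inclusion–exclusion. Total paths: C(29, 9) = 10015005. Through P₁: C(9, 4)·C(20, 5) = 1953504. Through P₂: C(26, 8)·C(3, 1) = 4686825. Since P₁ is strictly southwest of P₂, a monotone path through both must visit P₁ then P₂; paths through both = C(9, 4)·C(17, 4)·C(3, 1) = 899640. Avoid both = 10015005 − 1953504 − 4686825 + 899640 = 4274316.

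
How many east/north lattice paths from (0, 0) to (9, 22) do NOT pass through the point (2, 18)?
Number of paths = 20097375

Total paths from (0, 0) to (9, 22): C(31, 9) = 20160075. Paths through (2, 18): (paths (0, 0) → (2, 18)) × (paths (2, 18) → (9, 22)) = C(20, 2) · C(11, 7) = 190 · 330 = 62700. Avoidance count = 20160075 − 62700 = 20097375.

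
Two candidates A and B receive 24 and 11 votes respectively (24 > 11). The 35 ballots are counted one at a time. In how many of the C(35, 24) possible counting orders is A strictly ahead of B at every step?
Strict-lead orderings = 154969620

Total orderings of the 35 votes with 24 for A: C(35, 24) = 417225900. By the Bertrand ballot formula (Cycle Lemma / reflection principle), the number of orderings in which A is strictly ahead of B throughout is (p − q)/(p + q) · C(p + q, p) = (24 − 11)/(24 + 11) · 417225900 = 154969620.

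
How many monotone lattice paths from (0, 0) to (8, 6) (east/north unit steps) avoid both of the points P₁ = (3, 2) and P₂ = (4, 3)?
Number of paths = 1218

Inclusion–exclusion. Total paths: C(14, 8) = 3003. Through P₁: C(5, 3)·C(9, 5) = 1260. Through P₂: C(7, 4)·C(7, 4) = 1225. Since P₁ is strictly southwest of P₂, a monotone path through both must visit P₁ then P₂; paths through both = C(5, 3)·C(2, 1)·C(7, 4) = 700. Avoid both = 3003 − 1260 − 1225 + 700 = 1218.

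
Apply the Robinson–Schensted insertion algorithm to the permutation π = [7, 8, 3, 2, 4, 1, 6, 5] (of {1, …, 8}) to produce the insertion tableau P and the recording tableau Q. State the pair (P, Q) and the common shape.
P = [1, 4, 5] / [2, 6] / [3, 8] / [7];  Q = [1, 2, 7] / [3, 5] / [4, 8] / [6];  common shape = (3, 2, 2, 1)

Row-insert the values π_1, π_2, … into P one at a time, bumping the leftmost entry strictly greater than the inserted value down to the next row. The recording tableau Q records, in position (i, j), the step at which that cell was added to P.
  Insert 7 (step 1): P = [7];  Q = [1]
  Insert 8 (step 2): P = [7, 8];  Q = [1, 2]
  Insert 3 (step 3): P = [3, 8] / [7];  Q = [1, 2] / [3]
  Insert 2 (step 4): P = [2, 8] / [3] / [7];  Q = [1, 2] / [3] / [4]
  Insert 4 (step 5): P = [2, 4] / [3, 8] / [7];  Q = [1, 2] / [3, 5] / [4]
  Insert 1 (step 6): P = [1, 4] / [2, 8] / [3] / [7];  Q = [1, 2] / [3, 5] / [4] / [6]
  Insert 6 (step 7): P = [1, 4, 6] / [2, 8] / [3] / [7];  Q = [1, 2, 7] / [3, 5] / [4] / [6]
  Insert 5 (step 8): P = [1, 4, 5] / [2, 6] / [3, 8] / [7];  Q = [1, 2, 7] / [3, 5] / [4, 8] / [6]
Final shape: (3, 2, 2, 1).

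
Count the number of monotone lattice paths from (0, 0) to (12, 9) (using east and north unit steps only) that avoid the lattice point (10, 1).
Number of paths = 293435

Total paths from (0, 0) to (12, 9): C(21, 12) = 293930. Paths through (10, 1): (paths (0, 0) → (10, 1)) × (paths (10, 1) → (12, 9)) = C(11, 10) · C(10, 2) = 11 · 45 = 495. Avoidance count = 293930 − 495 = 293435.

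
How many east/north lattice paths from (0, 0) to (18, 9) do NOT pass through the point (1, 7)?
Number of paths = 4685457

Total paths from (0, 0) to (18, 9): C(27, 18) = 4686825. Paths through (1, 7): (paths (0, 0) → (1, 7)) × (paths (1, 7) → (18, 9)) = C(8, 1) · C(19, 17) = 8 · 171 = 1368. Avoidance count = 4686825 − 1368 = 4685457.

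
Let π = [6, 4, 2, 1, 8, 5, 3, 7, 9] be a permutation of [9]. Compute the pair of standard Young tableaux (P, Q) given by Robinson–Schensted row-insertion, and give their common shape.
P = [1, 3, 7, 9] / [2, 5] / [4, 8] / [6];  Q = [1, 5, 8, 9] / [2, 6] / [3, 7] / [4];  common shape = (4, 2, 2, 1)

Row-insert the values π_1, π_2, … into P one at a time, bumping the leftmost entry strictly greater than the inserted value down to the next row. The recording tableau Q records, in position (i, j), the step at which that cell was added to P.
  Insert 6 (step 1): P = [6];  Q = [1]
  Insert 4 (step 2): P = [4] / [6];  Q = [1] / [2]
  Insert 2 (step 3): P = [2] / [4] / [6];  Q = [1] / [2] / [3]
  Insert 1 (step 4): P = [1] / [2] / [4] / [6];  Q = [1] / [2] / [3] / [4]
  Insert 8 (step 5): P = [1, 8] / [2] / [4] / [6];  Q = [1, 5] / [2] / [3] / [4]
  Insert 5 (step 6): P = [1, 5] / [2, 8] / [4] / [6];  Q = [1, 5] / [2, 6] / [3] / [4]
  Insert 3 (step 7): P = [1, 3] / [2, 5] / [4, 8] / [6];  Q = [1, 5] / [2, 6] / [3, 7] / [4]
  Insert 7 (step 8): P = [1, 3, 7] / [2, 5] / [4, 8] / [6];  Q = [1, 5, 8] / [2, 6] / [3, 7] / [4]
  Insert 9 (step 9): P = [1, 3, 7, 9] / [2, 5] / [4, 8] / [6];  Q = [1, 5, 8, 9] / [2, 6] / [3, 7] / [4]
Final shape: (4, 2, 2, 1).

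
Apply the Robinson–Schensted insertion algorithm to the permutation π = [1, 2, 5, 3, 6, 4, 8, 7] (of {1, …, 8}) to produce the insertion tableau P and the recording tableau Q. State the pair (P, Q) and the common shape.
P = [1, 2, 3, 4, 7] / [5, 6, 8];  Q = [1, 2, 3, 5, 7] / [4, 6, 8];  common shape = (5, 3)

Row-insert the values π_1, π_2, … into P one at a time, bumping the leftmost entry strictly greater than the inserted value down to the next row. The recording tableau Q records, in position (i, j), the step at which that cell was added to P.
  Insert 1 (step 1): P = [1];  Q = [1]
  Insert 2 (step 2): P = [1, 2];  Q = [1, 2]
  Insert 5 (step 3): P = [1, 2, 5];  Q = [1, 2, 3]
  Insert 3 (step 4): P = [1, 2, 3] / [5];  Q = [1, 2, 3] / [4]
  Insert 6 (step 5): P = [1, 2, 3, 6] / [5];  Q = [1, 2, 3, 5] / [4]
  Insert 4 (step 6): P = [1, 2, 3, 4] / [5, 6];  Q = [1, 2, 3, 5] / [4, 6]
  Insert 8 (step 7): P = [1, 2, 3, 4, 8] / [5, 6];  Q = [1, 2, 3, 5, 7] / [4, 6]
  Insert 7 (step 8): P = [1, 2, 3, 4, 7] / [5, 6, 8];  Q = [1, 2, 3, 5, 7] / [4, 6, 8]
Final shape: (5, 3).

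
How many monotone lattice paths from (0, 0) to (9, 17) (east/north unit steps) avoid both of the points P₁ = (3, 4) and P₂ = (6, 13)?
Number of paths = 1494810

Inclusion–exclusion. Total paths: C(26, 9) = 3124550. Through P₁: C(7, 3)·C(19, 6) = 949620. Through P₂: C(19, 6)·C(7, 3) = 949620. Since P₁ is strictly southwest of P₂, a monotone path through both must visit P₁ then P₂; paths through both = C(7, 3)·C(12, 3)·C(7, 3) = 269500. Avoid both = 3124550 − 949620 − 949620 + 269500 = 1494810.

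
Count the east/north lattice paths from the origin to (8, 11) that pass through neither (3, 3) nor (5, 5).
Number of paths = 38754

Inclusion–exclusion. Total paths: C(19, 8) = 75582. Through P₁: C(6, 3)·C(13, 5) = 25740. Through P₂: C(10, 5)·C(9, 3) = 21168. Since P₁ is strictly southwest of P₂, a monotone path through both must visit P₁ then P₂; paths through both = C(6, 3)·C(4, 2)·C(9, 3) = 10080. Avoid both = 75582 − 25740 − 21168 + 10080 = 38754.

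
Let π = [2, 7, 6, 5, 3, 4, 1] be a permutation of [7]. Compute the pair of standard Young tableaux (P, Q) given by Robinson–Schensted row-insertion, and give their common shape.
P = [1, 3, 4] / [2] / [5] / [6] / [7];  Q = [1, 2, 6] / [3] / [4] / [5] / [7];  common shape = (3, 1, 1, 1, 1)

Row-insert the values π_1, π_2, … into P one at a time, bumping the leftmost entry strictly greater than the inserted value down to the next row. The recording tableau Q records, in position (i, j), the step at which that cell was added to P.
  Insert 2 (step 1): P = [2];  Q = [1]
  Insert 7 (step 2): P = [2, 7];  Q = [1, 2]
  Insert 6 (step 3): P = [2, 6] / [7];  Q = [1, 2] / [3]
  Insert 5 (step 4): P = [2, 5] / [6] / [7];  Q = [1, 2] / [3] / [4]
  Insert 3 (step 5): P = [2, 3] / [5] / [6] / [7];  Q = [1, 2] / [3] / [4] / [5]
  Insert 4 (step 6): P = [2, 3, 4] / [5] / [6] / [7];  Q = [1, 2, 6] / [3] / [4] / [5]
  Insert 1 (step 7): P = [1, 3, 4] / [2] / [5] / [6] / [7];  Q = [1, 2, 6] / [3] / [4] / [5] / [7]
Final shape: (3, 1, 1, 1, 1).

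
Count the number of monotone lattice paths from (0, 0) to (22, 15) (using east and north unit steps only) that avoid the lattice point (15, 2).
Number of paths = 9353657040

Total paths from (0, 0) to (22, 15): C(37, 22) = 9364199760. Paths through (15, 2): (paths (0, 0) → (15, 2)) × (paths (15, 2) → (22, 15)) = C(17, 15) · C(20, 7) = 136 · 77520 = 10542720. Avoidance count = 9364199760 − 10542720 = 9353657040.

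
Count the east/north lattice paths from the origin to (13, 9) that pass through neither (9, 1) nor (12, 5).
Number of paths = 463280

Inclusion–exclusion. Total paths: C(22, 13) = 497420. Through P₁: C(10, 9)·C(12, 4) = 4950. Through P₂: C(17, 12)·C(5, 1) = 30940. Since P₁ is strictly southwest of P₂, a monotone path through both must visit P₁ then P₂; paths through both = C(10, 9)·C(7, 3)·C(5, 1) = 1750. Avoid both = 497420 − 4950 − 30940 + 1750 = 463280.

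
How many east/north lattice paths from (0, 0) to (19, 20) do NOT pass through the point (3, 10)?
Number of paths = 67404108200

Total paths from (0, 0) to (19, 20): C(39, 19) = 68923264410. Paths through (3, 10): (paths (0, 0) → (3, 10)) × (paths (3, 10) → (19, 20)) = C(13, 3) · C(26, 16) = 286 · 5311735 = 1519156210. Avoidance count = 68923264410 − 1519156210 = 67404108200.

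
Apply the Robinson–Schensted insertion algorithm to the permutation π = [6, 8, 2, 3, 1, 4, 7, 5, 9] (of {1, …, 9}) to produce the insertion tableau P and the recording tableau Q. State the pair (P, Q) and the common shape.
P = [1, 3, 4, 5, 9] / [2, 7] / [6, 8];  Q = [1, 2, 6, 7, 9] / [3, 4] / [5, 8];  common shape = (5, 2, 2)

Row-insert the values π_1, π_2, … into P one at a time, bumping the leftmost entry strictly greater than the inserted value down to the next row. The recording tableau Q records, in position (i, j), the step at which that cell was added to P.
  Insert 6 (step 1): P = [6];  Q = [1]
  Insert 8 (step 2): P = [6, 8];  Q = [1, 2]
  Insert 2 (step 3): P = [2, 8] / [6];  Q = [1, 2] / [3]
  Insert 3 (step 4): P = [2, 3] / [6, 8];  Q = [1, 2] / [3, 4]
  Insert 1 (step 5): P = [1, 3] / [2, 8] / [6];  Q = [1, 2] / [3, 4] / [5]
  Insert 4 (step 6): P = [1, 3, 4] / [2, 8] / [6];  Q = [1, 2, 6] / [3, 4] / [5]
  Insert 7 (step 7): P = [1, 3, 4, 7] / [2, 8] / [6];  Q = [1, 2, 6, 7] / [3, 4] / [5]
  Insert 5 (step 8): P = [1, 3, 4, 5] / [2, 7] / [6, 8];  Q = [1, 2, 6, 7] / [3, 4] / [5, 8]
  Insert 9 (step 9): P = [1, 3, 4, 5, 9] / [2, 7] / [6, 8];  Q = [1, 2, 6, 7, 9] / [3, 4] / [5, 8]
Final shape: (5, 2, 2).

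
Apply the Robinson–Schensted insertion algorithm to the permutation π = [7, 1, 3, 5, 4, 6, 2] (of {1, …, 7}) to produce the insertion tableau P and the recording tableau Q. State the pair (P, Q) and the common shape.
P = [1, 2, 4, 6] / [3] / [5] / [7];  Q = [1, 3, 4, 6] / [2] / [5] / [7];  common shape = (4, 1, 1, 1)

Row-insert the values π_1, π_2, … into P one at a time, bumping the leftmost entry strictly greater than the inserted value down to the next row. The recording tableau Q records, in position (i, j), the step at which that cell was added to P.
  Insert 7 (step 1): P = [7];  Q = [1]
  Insert 1 (step 2): P = [1] / [7];  Q = [1] / [2]
  Insert 3 (step 3): P = [1, 3] / [7];  Q = [1, 3] / [2]
  Insert 5 (step 4): P = [1, 3, 5] / [7];  Q = [1, 3, 4] / [2]
  Insert 4 (step 5): P = [1, 3, 4] / [5] / [7];  Q = [1, 3, 4] / [2] / [5]
  Insert 6 (step 6): P = [1, 3, 4, 6] / [5] / [7];  Q = [1, 3, 4, 6] / [2] / [5]
  Insert 2 (step 7): P = [1, 2, 4, 6] / [3] / [5] / [7];  Q = [1, 3, 4, 6] / [2] / [5] / [7]
Final shape: (4, 1, 1, 1).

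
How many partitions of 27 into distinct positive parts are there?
q(27) = 192

A partition into distinct parts is a strictly decreasing sequence summing to n. The recurrence d(n, m) = d(n, m−1) + d(n−m, m−1) (use part m at most once) with q(n) = d(n, n) gives q(27) = 192. (Euler's theorem: # distinct-part partitions = # odd-part partitions.)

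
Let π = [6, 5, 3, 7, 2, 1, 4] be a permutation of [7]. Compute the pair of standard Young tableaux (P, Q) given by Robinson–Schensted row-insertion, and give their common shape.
P = [1, 4] / [2, 7] / [3] / [5] / [6];  Q = [1, 4] / [2, 7] / [3] / [5] / [6];  common shape = (2, 2, 1, 1, 1)

Row-insert the values π_1, π_2, … into P one at a time, bumping the leftmost entry strictly greater than the inserted value down to the next row. The recording tableau Q records, in position (i, j), the step at which that cell was added to P.
  Insert 6 (step 1): P = [6];  Q = [1]
  Insert 5 (step 2): P = [5] / [6];  Q = [1] / [2]
  Insert 3 (step 3): P = [3] / [5] / [6];  Q = [1] / [2] / [3]
  Insert 7 (step 4): P = [3, 7] / [5] / [6];  Q = [1, 4] / [2] / [3]
  Insert 2 (step 5): P = [2, 7] / [3] / [5] / [6];  Q = [1, 4] / [2] / [3] / [5]
  Insert 1 (step 6): P = [1, 7] / [2] / [3] / [5] / [6];  Q = [1, 4] / [2] / [3] / [5] / [6]
  Insert 4 (step 7): P = [1, 4] / [2, 7] / [3] / [5] / [6];  Q = [1, 4] / [2, 7] / [3] / [5] / [6]
Final shape: (2, 2, 1, 1, 1).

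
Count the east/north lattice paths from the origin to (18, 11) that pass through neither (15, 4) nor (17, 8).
Number of paths = 30038430

Inclusion–exclusion. Total paths: C(29, 18) = 34597290. Through P₁: C(19, 15)·C(10, 3) = 465120. Through P₂: C(25, 17)·C(4, 1) = 4326300. Since P₁ is strictly southwest of P₂, a monotone path through both must visit P₁ then P₂; paths through both = C(19, 15)·C(6, 2)·C(4, 1) = 232560. Avoid both = 34597290 − 465120 − 4326300 + 232560 = 30038430.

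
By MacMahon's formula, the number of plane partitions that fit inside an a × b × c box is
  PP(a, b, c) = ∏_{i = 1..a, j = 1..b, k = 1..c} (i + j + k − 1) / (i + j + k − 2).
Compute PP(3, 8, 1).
PP(3, 8, 1) = 165

Evaluate the triple product over i = 1..3, j = 1..8, k = 1..1. The factors are (2/1) · (3/2) · (4/3) · (5/4) · (6/5) · (7/6) · (8/7) · (9/8) · … (24 factors total). The numerators and denominators telescope so the product is an integer; carrying out the multiplication exactly gives PP(3, 8, 1) = 165.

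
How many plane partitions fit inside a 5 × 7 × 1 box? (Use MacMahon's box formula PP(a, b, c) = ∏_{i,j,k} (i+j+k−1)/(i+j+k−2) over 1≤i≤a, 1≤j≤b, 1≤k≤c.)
PP(5, 7, 1) = 792

Evaluate the triple product over i = 1..5, j = 1..7, k = 1..1. The factors are (2/1) · (3/2) · (4/3) · (5/4) · (6/5) · (7/6) · (8/7) · (3/2) · … (35 factors total). The numerators and denominators telescope so the product is an integer; carrying out the multiplication exactly gives PP(5, 7, 1) = 792.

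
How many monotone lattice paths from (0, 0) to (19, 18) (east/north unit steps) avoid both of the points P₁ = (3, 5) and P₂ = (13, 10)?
Number of paths = 10941630966

Inclusion–exclusion. Total paths: C(37, 19) = 17672631900. Through P₁: C(8, 3)·C(29, 16) = 3800379240. Through P₂: C(23, 13)·C(14, 6) = 3435630198. Since P₁ is strictly southwest of P₂, a monotone path through both must visit P₁ then P₂; paths through both = C(8, 3)·C(15, 10)·C(14, 6) = 505008504. Avoid both = 17672631900 − 3800379240 − 3435630198 + 505008504 = 10941630966.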